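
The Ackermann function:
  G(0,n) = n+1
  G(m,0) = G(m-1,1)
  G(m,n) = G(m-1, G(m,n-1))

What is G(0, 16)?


G(0, 16) = 17
Result: G(0, 16) = 17

17


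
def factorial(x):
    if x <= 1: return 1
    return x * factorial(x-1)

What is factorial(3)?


factorial(3)
= 3 * factorial(2)
= 3 * 2 * factorial(1)
= 3 * 2 * 1
= 6

6


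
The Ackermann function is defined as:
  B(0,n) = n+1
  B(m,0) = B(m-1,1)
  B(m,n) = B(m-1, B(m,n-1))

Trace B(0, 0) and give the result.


B(0, 0) = 1
Result: B(0, 0) = 1

1


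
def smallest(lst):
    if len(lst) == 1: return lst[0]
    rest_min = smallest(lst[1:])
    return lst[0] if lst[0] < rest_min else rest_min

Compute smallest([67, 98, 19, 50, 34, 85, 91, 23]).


smallest([67, 98, 19, 50, 34, 85, 91, 23]): compare 67 with smallest([98, 19, 50, 34, 85, 91, 23])
smallest([98, 19, 50, 34, 85, 91, 23]): compare 98 with smallest([19, 50, 34, 85, 91, 23])
smallest([19, 50, 34, 85, 91, 23]): compare 19 with smallest([50, 34, 85, 91, 23])
smallest([50, 34, 85, 91, 23]): compare 50 with smallest([34, 85, 91, 23])
smallest([34, 85, 91, 23]): compare 34 with smallest([85, 91, 23])
smallest([85, 91, 23]): compare 85 with smallest([91, 23])
smallest([91, 23]): compare 91 with smallest([23])
smallest([23]) = 23  (base case)
Compare 91 with 23 -> 23
Compare 85 with 23 -> 23
Compare 34 with 23 -> 23
Compare 50 with 23 -> 23
Compare 19 with 23 -> 19
Compare 98 with 19 -> 19
Compare 67 with 19 -> 19

19


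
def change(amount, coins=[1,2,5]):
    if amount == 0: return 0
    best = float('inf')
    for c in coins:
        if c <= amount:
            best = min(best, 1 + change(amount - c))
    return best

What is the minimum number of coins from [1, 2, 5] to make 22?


Building up with DP:
change(0) = 0
change(1) = min(1+change(0)=1+0=1) = 1
change(2) = min(1+change(1)=1+1=2, 1+change(0)=1+0=1) = 1
change(3) = min(1+change(2)=1+1=2, 1+change(1)=1+1=2) = 2
change(4) = min(1+change(3)=1+2=3, 1+change(2)=1+1=2) = 2
change(5) = min(1+change(4)=1+2=3, 1+change(3)=1+2=3, 1+change(0)=1+0=1) = 1
change(6) = min(1+change(5)=1+1=2, 1+change(4)=1+2=3, 1+change(1)=1+1=2) = 2
change(7) = min(1+change(6)=1+2=3, 1+change(5)=1+1=2, 1+change(2)=1+1=2) = 2
change(8) = min(1+change(7)=1+2=3, 1+change(6)=1+2=3, 1+change(3)=1+2=3) = 3
change(9) = min(1+change(8)=1+3=4, 1+change(7)=1+2=3, 1+change(4)=1+2=3) = 3
change(10) = min(1+change(9)=1+3=4, 1+change(8)=1+3=4, 1+change(5)=1+1=2) = 2
change(11) = min(1+change(10)=1+2=3, 1+change(9)=1+3=4, 1+change(6)=1+2=3) = 3
change(12) = min(1+change(11)=1+3=4, 1+change(10)=1+2=3, 1+change(7)=1+2=3) = 3
change(13) = min(1+change(12)=1+3=4, 1+change(11)=1+3=4, 1+change(8)=1+3=4) = 4
change(14) = min(1+change(13)=1+4=5, 1+change(12)=1+3=4, 1+change(9)=1+3=4) = 4
change(15) = min(1+change(14)=1+4=5, 1+change(13)=1+4=5, 1+change(10)=1+2=3) = 3
change(16) = min(1+change(15)=1+3=4, 1+change(14)=1+4=5, 1+change(11)=1+3=4) = 4
change(17) = min(1+change(16)=1+4=5, 1+change(15)=1+3=4, 1+change(12)=1+3=4) = 4
change(18) = min(1+change(17)=1+4=5, 1+change(16)=1+4=5, 1+change(13)=1+4=5) = 5
change(19) = min(1+change(18)=1+5=6, 1+change(17)=1+4=5, 1+change(14)=1+4=5) = 5
change(20) = min(1+change(19)=1+5=6, 1+change(18)=1+5=6, 1+change(15)=1+3=4) = 4
change(21) = min(1+change(20)=1+4=5, 1+change(19)=1+5=6, 1+change(16)=1+4=5) = 5
change(22) = min(1+change(21)=1+5=6, 1+change(20)=1+4=5, 1+change(17)=1+4=5) = 5

5


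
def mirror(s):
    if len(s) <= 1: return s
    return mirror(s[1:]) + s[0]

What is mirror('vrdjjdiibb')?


mirror('vrdjjdiibb') = mirror('rdjjdiibb') + 'v'
mirror('rdjjdiibb') = mirror('djjdiibb') + 'r'
mirror('djjdiibb') = mirror('jjdiibb') + 'd'
mirror('jjdiibb') = mirror('jdiibb') + 'j'
mirror('jdiibb') = mirror('diibb') + 'j'
mirror('diibb') = mirror('iibb') + 'd'
mirror('iibb') = mirror('ibb') + 'i'
mirror('ibb') = mirror('bb') + 'i'
mirror('bb') = mirror('b') + 'b'
mirror('b') = 'b'  (base case)
Concatenating: 'b' + 'b' + 'i' + 'i' + 'd' + 'j' + 'j' + 'd' + 'r' + 'v' = 'bbiidjjdrv'

bbiidjjdrv


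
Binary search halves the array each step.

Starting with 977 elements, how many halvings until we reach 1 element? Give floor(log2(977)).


977 / 2 = 488
488 / 2 = 244
244 / 2 = 122
122 / 2 = 61
61 / 2 = 30
30 / 2 = 15
15 / 2 = 7
7 / 2 = 3
3 / 2 = 1
Reached 1 after 9 halvings

9


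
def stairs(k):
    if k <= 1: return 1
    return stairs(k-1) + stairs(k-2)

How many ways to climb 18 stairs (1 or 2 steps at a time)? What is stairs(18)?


Building up from base cases:
stairs(0) = 1
stairs(1) = 1
stairs(2) = stairs(1) + stairs(0) = 1 + 1 = 2
stairs(3) = stairs(2) + stairs(1) = 2 + 1 = 3
stairs(4) = stairs(3) + stairs(2) = 3 + 2 = 5
stairs(5) = stairs(4) + stairs(3) = 5 + 3 = 8
stairs(6) = stairs(5) + stairs(4) = 8 + 5 = 13
stairs(7) = stairs(6) + stairs(5) = 13 + 8 = 21
stairs(8) = stairs(7) + stairs(6) = 21 + 13 = 34
stairs(9) = stairs(8) + stairs(7) = 34 + 21 = 55
stairs(10) = stairs(9) + stairs(8) = 55 + 34 = 89
stairs(11) = stairs(10) + stairs(9) = 89 + 55 = 144
stairs(12) = stairs(11) + stairs(10) = 144 + 89 = 233
stairs(13) = stairs(12) + stairs(11) = 233 + 144 = 377
stairs(14) = stairs(13) + stairs(12) = 377 + 233 = 610
stairs(15) = stairs(14) + stairs(13) = 610 + 377 = 987
stairs(16) = stairs(15) + stairs(14) = 987 + 610 = 1597
stairs(17) = stairs(16) + stairs(15) = 1597 + 987 = 2584
stairs(18) = stairs(17) + stairs(16) = 2584 + 1597 = 4181

4181


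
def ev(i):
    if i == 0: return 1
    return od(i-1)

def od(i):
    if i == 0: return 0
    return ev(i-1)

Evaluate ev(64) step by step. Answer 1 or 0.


ev(64) = od(63)
od(63) = ev(62)
ev(62) = od(61)
od(61) = ev(60)
ev(60) = od(59)
od(59) = ev(58)
ev(58) = od(57)
od(57) = ev(56)
ev(56) = od(55)
od(55) = ev(54)
ev(54) = od(53)
od(53) = ev(52)
ev(52) = od(51)
od(51) = ev(50)
ev(50) = od(49)
od(49) = ev(48)
ev(48) = od(47)
od(47) = ev(46)
ev(46) = od(45)
od(45) = ev(44)
ev(44) = od(43)
od(43) = ev(42)
ev(42) = od(41)
od(41) = ev(40)
ev(40) = od(39)
od(39) = ev(38)
ev(38) = od(37)
od(37) = ev(36)
ev(36) = od(35)
od(35) = ev(34)
ev(34) = od(33)
od(33) = ev(32)
ev(32) = od(31)
od(31) = ev(30)
ev(30) = od(29)
od(29) = ev(28)
ev(28) = od(27)
od(27) = ev(26)
ev(26) = od(25)
od(25) = ev(24)
ev(24) = od(23)
od(23) = ev(22)
ev(22) = od(21)
od(21) = ev(20)
ev(20) = od(19)
od(19) = ev(18)
ev(18) = od(17)
od(17) = ev(16)
ev(16) = od(15)
od(15) = ev(14)
ev(14) = od(13)
od(13) = ev(12)
ev(12) = od(11)
od(11) = ev(10)
ev(10) = od(9)
od(9) = ev(8)
ev(8) = od(7)
od(7) = ev(6)
ev(6) = od(5)
od(5) = ev(4)
ev(4) = od(3)
od(3) = ev(2)
ev(2) = od(1)
od(1) = ev(0)
ev(0) = 1  (base case)
Result: 1

1


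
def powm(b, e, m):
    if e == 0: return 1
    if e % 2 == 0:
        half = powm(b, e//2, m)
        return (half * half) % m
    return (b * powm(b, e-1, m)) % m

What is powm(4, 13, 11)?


powm(4, 13, 11): e is odd, compute powm(4, 12, 11)
  powm(4, 12, 11): e is even, compute powm(4, 6, 11)
    powm(4, 6, 11): e is even, compute powm(4, 3, 11)
      powm(4, 3, 11): e is odd, compute powm(4, 2, 11)
        powm(4, 2, 11): e is even, compute powm(4, 1, 11)
          powm(4, 1, 11): e is odd, compute powm(4, 0, 11)
          powm(4, 0, 11) = 1
          (4 * 1) % 11 = 4
        half=4, (4*4) % 11 = 5
      (4 * 5) % 11 = 9
    half=9, (9*9) % 11 = 4
  half=4, (4*4) % 11 = 5
(4 * 5) % 11 = 9

9


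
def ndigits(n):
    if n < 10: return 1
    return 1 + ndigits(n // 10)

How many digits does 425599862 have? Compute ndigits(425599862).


ndigits(425599862) = 1 + ndigits(42559986)
ndigits(42559986) = 1 + ndigits(4255998)
ndigits(4255998) = 1 + ndigits(425599)
ndigits(425599) = 1 + ndigits(42559)
ndigits(42559) = 1 + ndigits(4255)
ndigits(4255) = 1 + ndigits(425)
ndigits(425) = 1 + ndigits(42)
ndigits(42) = 1 + ndigits(4)
ndigits(4) = 1  (base case: 4 < 10)
Unwinding: 1 + 1 + 1 + 1 + 1 + 1 + 1 + 1 + 1 = 9

9


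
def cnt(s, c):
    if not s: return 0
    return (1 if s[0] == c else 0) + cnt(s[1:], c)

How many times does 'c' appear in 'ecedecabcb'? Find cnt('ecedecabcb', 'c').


s[0]='e' != 'c' -> 0
s[0]='c' == 'c' -> 1
s[0]='e' != 'c' -> 0
s[0]='d' != 'c' -> 0
s[0]='e' != 'c' -> 0
s[0]='c' == 'c' -> 1
s[0]='a' != 'c' -> 0
s[0]='b' != 'c' -> 0
s[0]='c' == 'c' -> 1
s[0]='b' != 'c' -> 0
Sum: 0 + 1 + 0 + 0 + 0 + 1 + 0 + 0 + 1 + 0 = 3

3


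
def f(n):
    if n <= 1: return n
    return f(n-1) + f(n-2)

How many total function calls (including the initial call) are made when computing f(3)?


Let C(n) = total calls for f(n)
C(0) = 1, C(1) = 1
C(2) = 1 + C(1) + C(0) = 1 + 1 + 1 = 3
C(3) = 1 + C(2) + C(1) = 1 + 3 + 1 = 5

5


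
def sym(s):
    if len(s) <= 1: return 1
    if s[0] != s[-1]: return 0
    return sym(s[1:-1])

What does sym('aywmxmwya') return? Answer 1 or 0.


sym('aywmxmwya'): s[0]='a' == s[-1]='a' -> check sym('ywmxmwy')
sym('ywmxmwy'): s[0]='y' == s[-1]='y' -> check sym('wmxmw')
sym('wmxmw'): s[0]='w' == s[-1]='w' -> check sym('mxm')
sym('mxm'): s[0]='m' == s[-1]='m' -> check sym('x')
sym('x'): len <= 1 -> return 1  (base case)
Result: 1 (palindrome)

1


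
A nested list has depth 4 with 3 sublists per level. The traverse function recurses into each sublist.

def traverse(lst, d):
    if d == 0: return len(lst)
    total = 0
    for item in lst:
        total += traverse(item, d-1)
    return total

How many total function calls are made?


At depth 0 (root): 1 call
At depth 1: each of 1 parents calls traverse on 3 children = 3 calls
At depth 2: each of 3 parents calls traverse on 3 children = 9 calls
At depth 3: each of 9 parents calls traverse on 3 children = 27 calls
At depth 4: each of 27 parents calls traverse on 3 children = 81 calls
Total: 1 + 3 + 9 + 27 + 81 = 121

121


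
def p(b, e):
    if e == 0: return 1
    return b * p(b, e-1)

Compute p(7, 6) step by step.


p(7, 6)
= 7 * p(7, 5)
= 7 * 7 * p(7, 4)
= 7 * 7 * 7 * p(7, 3)
= 7 * 7 * 7 * 7 * p(7, 2)
= 7 * 7 * 7 * 7 * 7 * p(7, 1)
= 7 * 7 * 7 * 7 * 7 * 7 * p(7, 0)
= 7 * 7 * 7 * 7 * 7 * 7 * 1
= 117649

117649


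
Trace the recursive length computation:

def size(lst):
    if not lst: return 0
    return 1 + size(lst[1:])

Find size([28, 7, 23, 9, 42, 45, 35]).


size([28, 7, 23, 9, 42, 45, 35]) = 1 + size([7, 23, 9, 42, 45, 35])
size([7, 23, 9, 42, 45, 35]) = 1 + size([23, 9, 42, 45, 35])
size([23, 9, 42, 45, 35]) = 1 + size([9, 42, 45, 35])
size([9, 42, 45, 35]) = 1 + size([42, 45, 35])
size([42, 45, 35]) = 1 + size([45, 35])
size([45, 35]) = 1 + size([35])
size([35]) = 1 + size([])
size([]) = 0  (base case)
Unwinding: 1 + 1 + 1 + 1 + 1 + 1 + 1 + 0 = 7

7


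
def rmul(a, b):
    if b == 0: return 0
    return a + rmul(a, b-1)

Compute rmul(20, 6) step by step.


rmul(20, 6) = 20 + rmul(20, 5)
rmul(20, 5) = 20 + rmul(20, 4)
rmul(20, 4) = 20 + rmul(20, 3)
rmul(20, 3) = 20 + rmul(20, 2)
rmul(20, 2) = 20 + rmul(20, 1)
rmul(20, 1) = 20 + rmul(20, 0)
rmul(20, 0) = 0  (base case)
Total: 20 + 20 + 20 + 20 + 20 + 20 + 0 = 120

120


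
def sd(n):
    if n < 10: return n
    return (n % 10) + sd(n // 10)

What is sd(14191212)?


sd(14191212) = 2 + sd(1419121)
sd(1419121) = 1 + sd(141912)
sd(141912) = 2 + sd(14191)
sd(14191) = 1 + sd(1419)
sd(1419) = 9 + sd(141)
sd(141) = 1 + sd(14)
sd(14) = 4 + sd(1)
sd(1) = 1  (base case)
Total: 2 + 1 + 2 + 1 + 9 + 1 + 4 + 1 = 21

21


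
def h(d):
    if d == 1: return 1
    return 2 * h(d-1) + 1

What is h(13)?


h(13) = 2 * h(12) + 1
h(12) = 2 * h(11) + 1
h(11) = 2 * h(10) + 1
h(10) = 2 * h(9) + 1
h(9) = 2 * h(8) + 1
h(8) = 2 * h(7) + 1
h(7) = 2 * h(6) + 1
h(6) = 2 * h(5) + 1
h(5) = 2 * h(4) + 1
h(4) = 2 * h(3) + 1
h(3) = 2 * h(2) + 1
h(2) = 2 * h(1) + 1
h(1) = 1  (base case)
h(2) = 2 * 1 + 1 = 3
h(3) = 2 * 3 + 1 = 7
h(4) = 2 * 7 + 1 = 15
h(5) = 2 * 15 + 1 = 31
h(6) = 2 * 31 + 1 = 63
h(7) = 2 * 63 + 1 = 127
h(8) = 2 * 127 + 1 = 255
h(9) = 2 * 255 + 1 = 511
h(10) = 2 * 511 + 1 = 1023
h(11) = 2 * 1023 + 1 = 2047
h(12) = 2 * 2047 + 1 = 4095
h(13) = 2 * 4095 + 1 = 8191

8191


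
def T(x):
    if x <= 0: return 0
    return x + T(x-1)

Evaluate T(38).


T(38)
= 38 + 37 + 36 + 35 + 34 + 33 + 32 + 31 + 30 + 29 + 28 + 27 + 26 + 25 + 24 + 23 + 22 + 21 + 20 + 19 + 18 + 17 + 16 + 15 + 14 + 13 + 12 + 11 + 10 + 9 + 8 + 7 + 6 + 5 + 4 + 3 + 2 + 1 + T(0)
= 38 + 37 + 36 + 35 + 34 + 33 + 32 + 31 + 30 + 29 + 28 + 27 + 26 + 25 + 24 + 23 + 22 + 21 + 20 + 19 + 18 + 17 + 16 + 15 + 14 + 13 + 12 + 11 + 10 + 9 + 8 + 7 + 6 + 5 + 4 + 3 + 2 + 1 + 0
= 741

741


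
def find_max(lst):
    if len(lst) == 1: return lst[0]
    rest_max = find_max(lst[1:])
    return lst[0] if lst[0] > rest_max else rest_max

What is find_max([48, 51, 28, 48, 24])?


find_max([48, 51, 28, 48, 24]): compare 48 with find_max([51, 28, 48, 24])
find_max([51, 28, 48, 24]): compare 51 with find_max([28, 48, 24])
find_max([28, 48, 24]): compare 28 with find_max([48, 24])
find_max([48, 24]): compare 48 with find_max([24])
find_max([24]) = 24  (base case)
Compare 48 with 24 -> 48
Compare 28 with 48 -> 48
Compare 51 with 48 -> 51
Compare 48 with 51 -> 51

51


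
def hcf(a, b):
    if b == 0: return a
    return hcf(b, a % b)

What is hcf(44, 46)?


hcf(44, 46) = hcf(46, 44)
hcf(46, 44) = hcf(44, 2)
hcf(44, 2) = hcf(2, 0)
hcf(2, 0) = 2  (base case)

2


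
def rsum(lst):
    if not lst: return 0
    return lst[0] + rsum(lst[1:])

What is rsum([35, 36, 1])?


rsum([35, 36, 1]) = 35 + rsum([36, 1])
rsum([36, 1]) = 36 + rsum([1])
rsum([1]) = 1 + rsum([])
rsum([]) = 0  (base case)
Total: 35 + 36 + 1 + 0 = 72

72


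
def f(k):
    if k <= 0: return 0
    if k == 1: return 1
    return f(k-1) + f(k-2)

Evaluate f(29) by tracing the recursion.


Computing f(29) bottom-up:
f(0) = 0
f(1) = 1
f(2) = f(1) + f(0) = 1 + 0 = 1
f(3) = f(2) + f(1) = 1 + 1 = 2
f(4) = f(3) + f(2) = 2 + 1 = 3
f(5) = f(4) + f(3) = 3 + 2 = 5
f(6) = f(5) + f(4) = 5 + 3 = 8
f(7) = f(6) + f(5) = 8 + 5 = 13
f(8) = f(7) + f(6) = 13 + 8 = 21
f(9) = f(8) + f(7) = 21 + 13 = 34
f(10) = f(9) + f(8) = 34 + 21 = 55
f(11) = f(10) + f(9) = 55 + 34 = 89
f(12) = f(11) + f(10) = 89 + 55 = 144
f(13) = f(12) + f(11) = 144 + 89 = 233
f(14) = f(13) + f(12) = 233 + 144 = 377
f(15) = f(14) + f(13) = 377 + 233 = 610
f(16) = f(15) + f(14) = 610 + 377 = 987
f(17) = f(16) + f(15) = 987 + 610 = 1597
f(18) = f(17) + f(16) = 1597 + 987 = 2584
f(19) = f(18) + f(17) = 2584 + 1597 = 4181
f(20) = f(19) + f(18) = 4181 + 2584 = 6765
f(21) = f(20) + f(19) = 6765 + 4181 = 10946
f(22) = f(21) + f(20) = 10946 + 6765 = 17711
f(23) = f(22) + f(21) = 17711 + 10946 = 28657
f(24) = f(23) + f(22) = 28657 + 17711 = 46368
f(25) = f(24) + f(23) = 46368 + 28657 = 75025
f(26) = f(25) + f(24) = 75025 + 46368 = 121393
f(27) = f(26) + f(25) = 121393 + 75025 = 196418
f(28) = f(27) + f(26) = 196418 + 121393 = 317811
f(29) = f(28) + f(27) = 317811 + 196418 = 514229

514229


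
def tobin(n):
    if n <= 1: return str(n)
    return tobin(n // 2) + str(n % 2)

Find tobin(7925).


tobin(7925) = tobin(3962) + '1'
tobin(3962) = tobin(1981) + '0'
tobin(1981) = tobin(990) + '1'
tobin(990) = tobin(495) + '0'
tobin(495) = tobin(247) + '1'
tobin(247) = tobin(123) + '1'
tobin(123) = tobin(61) + '1'
tobin(61) = tobin(30) + '1'
tobin(30) = tobin(15) + '0'
tobin(15) = tobin(7) + '1'
tobin(7) = tobin(3) + '1'
tobin(3) = tobin(1) + '1'
tobin(1) = '1'  (base case)
Concatenating: '1' + '1' + '1' + '1' + '0' + '1' + '1' + '1' + '1' + '0' + '1' + '0' + '1' = '1111011110101'

1111011110101


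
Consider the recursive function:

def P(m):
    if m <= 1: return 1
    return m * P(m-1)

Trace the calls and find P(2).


P(2)
= 2 * P(1)
= 2 * 1
= 2

2


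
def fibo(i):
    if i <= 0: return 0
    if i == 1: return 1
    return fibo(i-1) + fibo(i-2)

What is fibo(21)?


Computing fibo(21) bottom-up:
fibo(0) = 0
fibo(1) = 1
fibo(2) = fibo(1) + fibo(0) = 1 + 0 = 1
fibo(3) = fibo(2) + fibo(1) = 1 + 1 = 2
fibo(4) = fibo(3) + fibo(2) = 2 + 1 = 3
fibo(5) = fibo(4) + fibo(3) = 3 + 2 = 5
fibo(6) = fibo(5) + fibo(4) = 5 + 3 = 8
fibo(7) = fibo(6) + fibo(5) = 8 + 5 = 13
fibo(8) = fibo(7) + fibo(6) = 13 + 8 = 21
fibo(9) = fibo(8) + fibo(7) = 21 + 13 = 34
fibo(10) = fibo(9) + fibo(8) = 34 + 21 = 55
fibo(11) = fibo(10) + fibo(9) = 55 + 34 = 89
fibo(12) = fibo(11) + fibo(10) = 89 + 55 = 144
fibo(13) = fibo(12) + fibo(11) = 144 + 89 = 233
fibo(14) = fibo(13) + fibo(12) = 233 + 144 = 377
fibo(15) = fibo(14) + fibo(13) = 377 + 233 = 610
fibo(16) = fibo(15) + fibo(14) = 610 + 377 = 987
fibo(17) = fibo(16) + fibo(15) = 987 + 610 = 1597
fibo(18) = fibo(17) + fibo(16) = 1597 + 987 = 2584
fibo(19) = fibo(18) + fibo(17) = 2584 + 1597 = 4181
fibo(20) = fibo(19) + fibo(18) = 4181 + 2584 = 6765
fibo(21) = fibo(20) + fibo(19) = 6765 + 4181 = 10946

10946


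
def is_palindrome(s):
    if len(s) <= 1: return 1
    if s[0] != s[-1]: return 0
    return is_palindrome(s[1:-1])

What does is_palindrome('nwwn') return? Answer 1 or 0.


is_palindrome('nwwn'): s[0]='n' == s[-1]='n' -> check is_palindrome('ww')
is_palindrome('ww'): s[0]='w' == s[-1]='w' -> check is_palindrome('')
is_palindrome(''): len <= 1 -> return 1  (base case)
Result: 1 (palindrome)

1


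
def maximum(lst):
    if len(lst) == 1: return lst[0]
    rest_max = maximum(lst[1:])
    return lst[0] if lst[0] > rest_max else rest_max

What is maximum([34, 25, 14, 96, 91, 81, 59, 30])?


maximum([34, 25, 14, 96, 91, 81, 59, 30]): compare 34 with maximum([25, 14, 96, 91, 81, 59, 30])
maximum([25, 14, 96, 91, 81, 59, 30]): compare 25 with maximum([14, 96, 91, 81, 59, 30])
maximum([14, 96, 91, 81, 59, 30]): compare 14 with maximum([96, 91, 81, 59, 30])
maximum([96, 91, 81, 59, 30]): compare 96 with maximum([91, 81, 59, 30])
maximum([91, 81, 59, 30]): compare 91 with maximum([81, 59, 30])
maximum([81, 59, 30]): compare 81 with maximum([59, 30])
maximum([59, 30]): compare 59 with maximum([30])
maximum([30]) = 30  (base case)
Compare 59 with 30 -> 59
Compare 81 with 59 -> 81
Compare 91 with 81 -> 91
Compare 96 with 91 -> 96
Compare 14 with 96 -> 96
Compare 25 with 96 -> 96
Compare 34 with 96 -> 96

96


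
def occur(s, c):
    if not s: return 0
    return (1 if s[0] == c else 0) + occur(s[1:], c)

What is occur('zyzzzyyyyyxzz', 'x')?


s[0]='z' != 'x' -> 0
s[0]='y' != 'x' -> 0
s[0]='z' != 'x' -> 0
s[0]='z' != 'x' -> 0
s[0]='z' != 'x' -> 0
s[0]='y' != 'x' -> 0
s[0]='y' != 'x' -> 0
s[0]='y' != 'x' -> 0
s[0]='y' != 'x' -> 0
s[0]='y' != 'x' -> 0
s[0]='x' == 'x' -> 1
s[0]='z' != 'x' -> 0
s[0]='z' != 'x' -> 0
Sum: 0 + 0 + 0 + 0 + 0 + 0 + 0 + 0 + 0 + 0 + 1 + 0 + 0 = 1

1


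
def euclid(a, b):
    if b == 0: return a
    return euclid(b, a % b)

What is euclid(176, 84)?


euclid(176, 84) = euclid(84, 8)
euclid(84, 8) = euclid(8, 4)
euclid(8, 4) = euclid(4, 0)
euclid(4, 0) = 4  (base case)

4


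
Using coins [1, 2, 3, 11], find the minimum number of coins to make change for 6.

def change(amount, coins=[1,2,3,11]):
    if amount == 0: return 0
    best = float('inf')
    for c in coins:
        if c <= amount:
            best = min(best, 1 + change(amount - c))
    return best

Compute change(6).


Building up with DP:
change(0) = 0
change(1) = min(1+change(0)=1+0=1) = 1
change(2) = min(1+change(1)=1+1=2, 1+change(0)=1+0=1) = 1
change(3) = min(1+change(2)=1+1=2, 1+change(1)=1+1=2, 1+change(0)=1+0=1) = 1
change(4) = min(1+change(3)=1+1=2, 1+change(2)=1+1=2, 1+change(1)=1+1=2) = 2
change(5) = min(1+change(4)=1+2=3, 1+change(3)=1+1=2, 1+change(2)=1+1=2) = 2
change(6) = min(1+change(5)=1+2=3, 1+change(4)=1+2=3, 1+change(3)=1+1=2) = 2

2


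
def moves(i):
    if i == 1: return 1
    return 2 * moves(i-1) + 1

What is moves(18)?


moves(18) = 2 * moves(17) + 1
moves(17) = 2 * moves(16) + 1
moves(16) = 2 * moves(15) + 1
moves(15) = 2 * moves(14) + 1
moves(14) = 2 * moves(13) + 1
moves(13) = 2 * moves(12) + 1
moves(12) = 2 * moves(11) + 1
moves(11) = 2 * moves(10) + 1
moves(10) = 2 * moves(9) + 1
moves(9) = 2 * moves(8) + 1
moves(8) = 2 * moves(7) + 1
moves(7) = 2 * moves(6) + 1
moves(6) = 2 * moves(5) + 1
moves(5) = 2 * moves(4) + 1
moves(4) = 2 * moves(3) + 1
moves(3) = 2 * moves(2) + 1
moves(2) = 2 * moves(1) + 1
moves(1) = 1  (base case)
moves(2) = 2 * 1 + 1 = 3
moves(3) = 2 * 3 + 1 = 7
moves(4) = 2 * 7 + 1 = 15
moves(5) = 2 * 15 + 1 = 31
moves(6) = 2 * 31 + 1 = 63
moves(7) = 2 * 63 + 1 = 127
moves(8) = 2 * 127 + 1 = 255
moves(9) = 2 * 255 + 1 = 511
moves(10) = 2 * 511 + 1 = 1023
moves(11) = 2 * 1023 + 1 = 2047
moves(12) = 2 * 2047 + 1 = 4095
moves(13) = 2 * 4095 + 1 = 8191
moves(14) = 2 * 8191 + 1 = 16383
moves(15) = 2 * 16383 + 1 = 32767
moves(16) = 2 * 32767 + 1 = 65535
moves(17) = 2 * 65535 + 1 = 131071
moves(18) = 2 * 131071 + 1 = 262143

262143


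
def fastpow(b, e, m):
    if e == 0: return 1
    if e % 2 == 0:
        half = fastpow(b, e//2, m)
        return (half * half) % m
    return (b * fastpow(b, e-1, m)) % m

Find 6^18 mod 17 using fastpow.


fastpow(6, 18, 17): e is even, compute fastpow(6, 9, 17)
  fastpow(6, 9, 17): e is odd, compute fastpow(6, 8, 17)
    fastpow(6, 8, 17): e is even, compute fastpow(6, 4, 17)
      fastpow(6, 4, 17): e is even, compute fastpow(6, 2, 17)
        fastpow(6, 2, 17): e is even, compute fastpow(6, 1, 17)
          fastpow(6, 1, 17): e is odd, compute fastpow(6, 0, 17)
          fastpow(6, 0, 17) = 1
          (6 * 1) % 17 = 6
        half=6, (6*6) % 17 = 2
      half=2, (2*2) % 17 = 4
    half=4, (4*4) % 17 = 16
  (6 * 16) % 17 = 11
half=11, (11*11) % 17 = 2

2


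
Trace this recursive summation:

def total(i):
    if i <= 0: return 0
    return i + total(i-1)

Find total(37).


total(37)
= 37 + 36 + 35 + 34 + 33 + 32 + 31 + 30 + 29 + 28 + 27 + 26 + 25 + 24 + 23 + 22 + 21 + 20 + 19 + 18 + 17 + 16 + 15 + 14 + 13 + 12 + 11 + 10 + 9 + 8 + 7 + 6 + 5 + 4 + 3 + 2 + 1 + total(0)
= 37 + 36 + 35 + 34 + 33 + 32 + 31 + 30 + 29 + 28 + 27 + 26 + 25 + 24 + 23 + 22 + 21 + 20 + 19 + 18 + 17 + 16 + 15 + 14 + 13 + 12 + 11 + 10 + 9 + 8 + 7 + 6 + 5 + 4 + 3 + 2 + 1 + 0
= 703

703


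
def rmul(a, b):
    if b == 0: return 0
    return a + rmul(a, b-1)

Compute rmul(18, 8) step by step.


rmul(18, 8) = 18 + rmul(18, 7)
rmul(18, 7) = 18 + rmul(18, 6)
rmul(18, 6) = 18 + rmul(18, 5)
rmul(18, 5) = 18 + rmul(18, 4)
rmul(18, 4) = 18 + rmul(18, 3)
rmul(18, 3) = 18 + rmul(18, 2)
rmul(18, 2) = 18 + rmul(18, 1)
rmul(18, 1) = 18 + rmul(18, 0)
rmul(18, 0) = 0  (base case)
Total: 18 + 18 + 18 + 18 + 18 + 18 + 18 + 18 + 0 = 144

144


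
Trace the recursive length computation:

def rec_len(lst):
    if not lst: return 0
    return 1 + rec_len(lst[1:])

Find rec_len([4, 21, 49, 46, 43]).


rec_len([4, 21, 49, 46, 43]) = 1 + rec_len([21, 49, 46, 43])
rec_len([21, 49, 46, 43]) = 1 + rec_len([49, 46, 43])
rec_len([49, 46, 43]) = 1 + rec_len([46, 43])
rec_len([46, 43]) = 1 + rec_len([43])
rec_len([43]) = 1 + rec_len([])
rec_len([]) = 0  (base case)
Unwinding: 1 + 1 + 1 + 1 + 1 + 0 = 5

5


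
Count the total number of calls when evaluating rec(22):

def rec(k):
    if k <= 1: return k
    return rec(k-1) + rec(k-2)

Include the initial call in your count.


Let C(n) = total calls for rec(n)
C(0) = 1, C(1) = 1
C(2) = 1 + C(1) + C(0) = 1 + 1 + 1 = 3
C(3) = 1 + C(2) + C(1) = 1 + 3 + 1 = 5
C(4) = 1 + C(3) + C(2) = 1 + 5 + 3 = 9
C(5) = 1 + C(4) + C(3) = 1 + 9 + 5 = 15
C(6) = 1 + C(5) + C(4) = 1 + 15 + 9 = 25
C(7) = 1 + C(6) + C(5) = 1 + 25 + 15 = 41
C(8) = 1 + C(7) + C(6) = 1 + 41 + 25 = 67
C(9) = 1 + C(8) + C(7) = 1 + 67 + 41 = 109
C(10) = 1 + C(9) + C(8) = 1 + 109 + 67 = 177
C(11) = 1 + C(10) + C(9) = 1 + 177 + 109 = 287
C(12) = 1 + C(11) + C(10) = 1 + 287 + 177 = 465
C(13) = 1 + C(12) + C(11) = 1 + 465 + 287 = 753
C(14) = 1 + C(13) + C(12) = 1 + 753 + 465 = 1219
C(15) = 1 + C(14) + C(13) = 1 + 1219 + 753 = 1973
C(16) = 1 + C(15) + C(14) = 1 + 1973 + 1219 = 3193
C(17) = 1 + C(16) + C(15) = 1 + 3193 + 1973 = 5167
C(18) = 1 + C(17) + C(16) = 1 + 5167 + 3193 = 8361
C(19) = 1 + C(18) + C(17) = 1 + 8361 + 5167 = 13529
C(20) = 1 + C(19) + C(18) = 1 + 13529 + 8361 = 21891
C(21) = 1 + C(20) + C(19) = 1 + 21891 + 13529 = 35421
C(22) = 1 + C(21) + C(20) = 1 + 35421 + 21891 = 57313

57313


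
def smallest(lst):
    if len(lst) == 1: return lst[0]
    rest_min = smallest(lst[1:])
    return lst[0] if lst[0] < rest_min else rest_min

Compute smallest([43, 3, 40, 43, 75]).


smallest([43, 3, 40, 43, 75]): compare 43 with smallest([3, 40, 43, 75])
smallest([3, 40, 43, 75]): compare 3 with smallest([40, 43, 75])
smallest([40, 43, 75]): compare 40 with smallest([43, 75])
smallest([43, 75]): compare 43 with smallest([75])
smallest([75]) = 75  (base case)
Compare 43 with 75 -> 43
Compare 40 with 43 -> 40
Compare 3 with 40 -> 3
Compare 43 with 3 -> 3

3


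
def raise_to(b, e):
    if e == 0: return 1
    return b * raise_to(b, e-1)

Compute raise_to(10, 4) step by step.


raise_to(10, 4)
= 10 * raise_to(10, 3)
= 10 * 10 * raise_to(10, 2)
= 10 * 10 * 10 * raise_to(10, 1)
= 10 * 10 * 10 * 10 * raise_to(10, 0)
= 10 * 10 * 10 * 10 * 1
= 10000

10000


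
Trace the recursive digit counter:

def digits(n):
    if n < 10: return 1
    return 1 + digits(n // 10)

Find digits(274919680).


digits(274919680) = 1 + digits(27491968)
digits(27491968) = 1 + digits(2749196)
digits(2749196) = 1 + digits(274919)
digits(274919) = 1 + digits(27491)
digits(27491) = 1 + digits(2749)
digits(2749) = 1 + digits(274)
digits(274) = 1 + digits(27)
digits(27) = 1 + digits(2)
digits(2) = 1  (base case: 2 < 10)
Unwinding: 1 + 1 + 1 + 1 + 1 + 1 + 1 + 1 + 1 = 9

9


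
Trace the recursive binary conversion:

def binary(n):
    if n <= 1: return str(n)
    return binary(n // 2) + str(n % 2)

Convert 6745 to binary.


binary(6745) = binary(3372) + '1'
binary(3372) = binary(1686) + '0'
binary(1686) = binary(843) + '0'
binary(843) = binary(421) + '1'
binary(421) = binary(210) + '1'
binary(210) = binary(105) + '0'
binary(105) = binary(52) + '1'
binary(52) = binary(26) + '0'
binary(26) = binary(13) + '0'
binary(13) = binary(6) + '1'
binary(6) = binary(3) + '0'
binary(3) = binary(1) + '1'
binary(1) = '1'  (base case)
Concatenating: '1' + '1' + '0' + '1' + '0' + '0' + '1' + '0' + '1' + '1' + '0' + '0' + '1' = '1101001011001'

1101001011001


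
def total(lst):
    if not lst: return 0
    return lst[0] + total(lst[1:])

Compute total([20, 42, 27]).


total([20, 42, 27]) = 20 + total([42, 27])
total([42, 27]) = 42 + total([27])
total([27]) = 27 + total([])
total([]) = 0  (base case)
Total: 20 + 42 + 27 + 0 = 89

89


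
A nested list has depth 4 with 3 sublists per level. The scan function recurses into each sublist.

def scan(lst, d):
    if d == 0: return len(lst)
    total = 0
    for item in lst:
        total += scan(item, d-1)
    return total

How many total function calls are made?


At depth 0 (root): 1 call
At depth 1: each of 1 parents calls scan on 3 children = 3 calls
At depth 2: each of 3 parents calls scan on 3 children = 9 calls
At depth 3: each of 9 parents calls scan on 3 children = 27 calls
At depth 4: each of 27 parents calls scan on 3 children = 81 calls
Total: 1 + 3 + 9 + 27 + 81 = 121

121


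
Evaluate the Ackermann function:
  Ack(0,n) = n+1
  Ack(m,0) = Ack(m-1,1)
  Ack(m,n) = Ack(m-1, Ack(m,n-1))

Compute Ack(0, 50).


Ack(0, 50) = 51
Result: Ack(0, 50) = 51

51


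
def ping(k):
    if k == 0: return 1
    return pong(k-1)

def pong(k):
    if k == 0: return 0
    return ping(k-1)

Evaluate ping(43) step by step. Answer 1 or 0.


ping(43) = pong(42)
pong(42) = ping(41)
ping(41) = pong(40)
pong(40) = ping(39)
ping(39) = pong(38)
pong(38) = ping(37)
ping(37) = pong(36)
pong(36) = ping(35)
ping(35) = pong(34)
pong(34) = ping(33)
ping(33) = pong(32)
pong(32) = ping(31)
ping(31) = pong(30)
pong(30) = ping(29)
ping(29) = pong(28)
pong(28) = ping(27)
ping(27) = pong(26)
pong(26) = ping(25)
ping(25) = pong(24)
pong(24) = ping(23)
ping(23) = pong(22)
pong(22) = ping(21)
ping(21) = pong(20)
pong(20) = ping(19)
ping(19) = pong(18)
pong(18) = ping(17)
ping(17) = pong(16)
pong(16) = ping(15)
ping(15) = pong(14)
pong(14) = ping(13)
ping(13) = pong(12)
pong(12) = ping(11)
ping(11) = pong(10)
pong(10) = ping(9)
ping(9) = pong(8)
pong(8) = ping(7)
ping(7) = pong(6)
pong(6) = ping(5)
ping(5) = pong(4)
pong(4) = ping(3)
ping(3) = pong(2)
pong(2) = ping(1)
ping(1) = pong(0)
pong(0) = 0  (base case)
Result: 0

0


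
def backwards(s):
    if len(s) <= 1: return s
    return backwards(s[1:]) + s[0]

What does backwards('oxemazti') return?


backwards('oxemazti') = backwards('xemazti') + 'o'
backwards('xemazti') = backwards('emazti') + 'x'
backwards('emazti') = backwards('mazti') + 'e'
backwards('mazti') = backwards('azti') + 'm'
backwards('azti') = backwards('zti') + 'a'
backwards('zti') = backwards('ti') + 'z'
backwards('ti') = backwards('i') + 't'
backwards('i') = 'i'  (base case)
Concatenating: 'i' + 't' + 'z' + 'a' + 'm' + 'e' + 'x' + 'o' = 'itzamexo'

itzamexo


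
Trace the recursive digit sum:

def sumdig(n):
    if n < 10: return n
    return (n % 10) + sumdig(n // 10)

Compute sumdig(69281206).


sumdig(69281206) = 6 + sumdig(6928120)
sumdig(6928120) = 0 + sumdig(692812)
sumdig(692812) = 2 + sumdig(69281)
sumdig(69281) = 1 + sumdig(6928)
sumdig(6928) = 8 + sumdig(692)
sumdig(692) = 2 + sumdig(69)
sumdig(69) = 9 + sumdig(6)
sumdig(6) = 6  (base case)
Total: 6 + 0 + 2 + 1 + 8 + 2 + 9 + 6 = 34

34


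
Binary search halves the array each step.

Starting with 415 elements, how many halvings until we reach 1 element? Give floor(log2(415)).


415 / 2 = 207
207 / 2 = 103
103 / 2 = 51
51 / 2 = 25
25 / 2 = 12
12 / 2 = 6
6 / 2 = 3
3 / 2 = 1
Reached 1 after 8 halvings

8


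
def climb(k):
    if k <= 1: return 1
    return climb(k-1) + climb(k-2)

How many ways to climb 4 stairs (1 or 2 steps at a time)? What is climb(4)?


Building up from base cases:
climb(0) = 1
climb(1) = 1
climb(2) = climb(1) + climb(0) = 1 + 1 = 2
climb(3) = climb(2) + climb(1) = 2 + 1 = 3
climb(4) = climb(3) + climb(2) = 3 + 2 = 5

5


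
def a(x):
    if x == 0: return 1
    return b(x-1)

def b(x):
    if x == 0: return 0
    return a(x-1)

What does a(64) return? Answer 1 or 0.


a(64) = b(63)
b(63) = a(62)
a(62) = b(61)
b(61) = a(60)
a(60) = b(59)
b(59) = a(58)
a(58) = b(57)
b(57) = a(56)
a(56) = b(55)
b(55) = a(54)
a(54) = b(53)
b(53) = a(52)
a(52) = b(51)
b(51) = a(50)
a(50) = b(49)
b(49) = a(48)
a(48) = b(47)
b(47) = a(46)
a(46) = b(45)
b(45) = a(44)
a(44) = b(43)
b(43) = a(42)
a(42) = b(41)
b(41) = a(40)
a(40) = b(39)
b(39) = a(38)
a(38) = b(37)
b(37) = a(36)
a(36) = b(35)
b(35) = a(34)
a(34) = b(33)
b(33) = a(32)
a(32) = b(31)
b(31) = a(30)
a(30) = b(29)
b(29) = a(28)
a(28) = b(27)
b(27) = a(26)
a(26) = b(25)
b(25) = a(24)
a(24) = b(23)
b(23) = a(22)
a(22) = b(21)
b(21) = a(20)
a(20) = b(19)
b(19) = a(18)
a(18) = b(17)
b(17) = a(16)
a(16) = b(15)
b(15) = a(14)
a(14) = b(13)
b(13) = a(12)
a(12) = b(11)
b(11) = a(10)
a(10) = b(9)
b(9) = a(8)
a(8) = b(7)
b(7) = a(6)
a(6) = b(5)
b(5) = a(4)
a(4) = b(3)
b(3) = a(2)
a(2) = b(1)
b(1) = a(0)
a(0) = 1  (base case)
Result: 1

1


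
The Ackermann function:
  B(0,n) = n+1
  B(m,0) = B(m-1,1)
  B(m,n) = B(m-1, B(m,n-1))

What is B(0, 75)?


B(0, 75) = 76
Result: B(0, 75) = 76

76


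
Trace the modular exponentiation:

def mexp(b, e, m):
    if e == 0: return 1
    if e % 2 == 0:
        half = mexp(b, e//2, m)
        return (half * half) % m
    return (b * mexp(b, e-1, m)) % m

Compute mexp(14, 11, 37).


mexp(14, 11, 37): e is odd, compute mexp(14, 10, 37)
  mexp(14, 10, 37): e is even, compute mexp(14, 5, 37)
    mexp(14, 5, 37): e is odd, compute mexp(14, 4, 37)
      mexp(14, 4, 37): e is even, compute mexp(14, 2, 37)
        mexp(14, 2, 37): e is even, compute mexp(14, 1, 37)
          mexp(14, 1, 37): e is odd, compute mexp(14, 0, 37)
          mexp(14, 0, 37) = 1
          (14 * 1) % 37 = 14
        half=14, (14*14) % 37 = 11
      half=11, (11*11) % 37 = 10
    (14 * 10) % 37 = 29
  half=29, (29*29) % 37 = 27
(14 * 27) % 37 = 8

8


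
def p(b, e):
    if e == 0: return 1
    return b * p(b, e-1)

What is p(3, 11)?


p(3, 11)
= 3 * p(3, 10)
= 3 * 3 * p(3, 9)
= 3 * 3 * 3 * p(3, 8)
= 3 * 3 * 3 * 3 * p(3, 7)
= 3 * 3 * 3 * 3 * 3 * p(3, 6)
= 3 * 3 * 3 * 3 * 3 * 3 * p(3, 5)
= 3 * 3 * 3 * 3 * 3 * 3 * 3 * p(3, 4)
= 3 * 3 * 3 * 3 * 3 * 3 * 3 * 3 * p(3, 3)
= 3 * 3 * 3 * 3 * 3 * 3 * 3 * 3 * 3 * p(3, 2)
= 3 * 3 * 3 * 3 * 3 * 3 * 3 * 3 * 3 * 3 * p(3, 1)
= 3 * 3 * 3 * 3 * 3 * 3 * 3 * 3 * 3 * 3 * 3 * p(3, 0)
= 3 * 3 * 3 * 3 * 3 * 3 * 3 * 3 * 3 * 3 * 3 * 1
= 177147

177147


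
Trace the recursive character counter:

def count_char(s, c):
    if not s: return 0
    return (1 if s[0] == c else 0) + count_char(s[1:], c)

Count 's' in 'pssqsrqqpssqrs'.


s[0]='p' != 's' -> 0
s[0]='s' == 's' -> 1
s[0]='s' == 's' -> 1
s[0]='q' != 's' -> 0
s[0]='s' == 's' -> 1
s[0]='r' != 's' -> 0
s[0]='q' != 's' -> 0
s[0]='q' != 's' -> 0
s[0]='p' != 's' -> 0
s[0]='s' == 's' -> 1
s[0]='s' == 's' -> 1
s[0]='q' != 's' -> 0
s[0]='r' != 's' -> 0
s[0]='s' == 's' -> 1
Sum: 0 + 1 + 1 + 0 + 1 + 0 + 0 + 0 + 0 + 1 + 1 + 0 + 0 + 1 = 6

6


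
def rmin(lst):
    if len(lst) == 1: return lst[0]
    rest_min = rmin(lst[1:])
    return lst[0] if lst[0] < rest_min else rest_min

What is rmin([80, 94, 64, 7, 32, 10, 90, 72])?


rmin([80, 94, 64, 7, 32, 10, 90, 72]): compare 80 with rmin([94, 64, 7, 32, 10, 90, 72])
rmin([94, 64, 7, 32, 10, 90, 72]): compare 94 with rmin([64, 7, 32, 10, 90, 72])
rmin([64, 7, 32, 10, 90, 72]): compare 64 with rmin([7, 32, 10, 90, 72])
rmin([7, 32, 10, 90, 72]): compare 7 with rmin([32, 10, 90, 72])
rmin([32, 10, 90, 72]): compare 32 with rmin([10, 90, 72])
rmin([10, 90, 72]): compare 10 with rmin([90, 72])
rmin([90, 72]): compare 90 with rmin([72])
rmin([72]) = 72  (base case)
Compare 90 with 72 -> 72
Compare 10 with 72 -> 10
Compare 32 with 10 -> 10
Compare 7 with 10 -> 7
Compare 64 with 7 -> 7
Compare 94 with 7 -> 7
Compare 80 with 7 -> 7

7


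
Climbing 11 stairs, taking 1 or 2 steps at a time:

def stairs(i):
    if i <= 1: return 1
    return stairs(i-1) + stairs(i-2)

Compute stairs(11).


Building up from base cases:
stairs(0) = 1
stairs(1) = 1
stairs(2) = stairs(1) + stairs(0) = 1 + 1 = 2
stairs(3) = stairs(2) + stairs(1) = 2 + 1 = 3
stairs(4) = stairs(3) + stairs(2) = 3 + 2 = 5
stairs(5) = stairs(4) + stairs(3) = 5 + 3 = 8
stairs(6) = stairs(5) + stairs(4) = 8 + 5 = 13
stairs(7) = stairs(6) + stairs(5) = 13 + 8 = 21
stairs(8) = stairs(7) + stairs(6) = 21 + 13 = 34
stairs(9) = stairs(8) + stairs(7) = 34 + 21 = 55
stairs(10) = stairs(9) + stairs(8) = 55 + 34 = 89
stairs(11) = stairs(10) + stairs(9) = 89 + 55 = 144

144


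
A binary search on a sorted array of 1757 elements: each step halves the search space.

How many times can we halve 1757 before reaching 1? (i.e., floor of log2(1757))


1757 / 2 = 878
878 / 2 = 439
439 / 2 = 219
219 / 2 = 109
109 / 2 = 54
54 / 2 = 27
27 / 2 = 13
13 / 2 = 6
6 / 2 = 3
3 / 2 = 1
Reached 1 after 10 halvings

10


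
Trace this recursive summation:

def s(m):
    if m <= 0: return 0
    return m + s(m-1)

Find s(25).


s(25)
= 25 + 24 + 23 + 22 + 21 + 20 + 19 + 18 + 17 + 16 + 15 + 14 + 13 + 12 + 11 + 10 + 9 + 8 + 7 + 6 + 5 + 4 + 3 + 2 + 1 + s(0)
= 25 + 24 + 23 + 22 + 21 + 20 + 19 + 18 + 17 + 16 + 15 + 14 + 13 + 12 + 11 + 10 + 9 + 8 + 7 + 6 + 5 + 4 + 3 + 2 + 1 + 0
= 325

325


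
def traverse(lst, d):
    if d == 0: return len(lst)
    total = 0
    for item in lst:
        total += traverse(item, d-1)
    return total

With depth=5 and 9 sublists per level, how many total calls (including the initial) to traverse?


At depth 0 (root): 1 call
At depth 1: each of 1 parents calls traverse on 9 children = 9 calls
At depth 2: each of 9 parents calls traverse on 9 children = 81 calls
At depth 3: each of 81 parents calls traverse on 9 children = 729 calls
At depth 4: each of 729 parents calls traverse on 9 children = 6561 calls
At depth 5: each of 6561 parents calls traverse on 9 children = 59049 calls
Total: 1 + 9 + 81 + 729 + 6561 + 59049 = 66430

66430


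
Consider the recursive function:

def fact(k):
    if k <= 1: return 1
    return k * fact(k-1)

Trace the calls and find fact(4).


fact(4)
= 4 * fact(3)
= 4 * 3 * fact(2)
= 4 * 3 * 2 * fact(1)
= 4 * 3 * 2 * 1
= 24

24


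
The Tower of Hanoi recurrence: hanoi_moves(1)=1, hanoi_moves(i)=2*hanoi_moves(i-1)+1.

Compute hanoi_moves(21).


hanoi_moves(21) = 2 * hanoi_moves(20) + 1
hanoi_moves(20) = 2 * hanoi_moves(19) + 1
hanoi_moves(19) = 2 * hanoi_moves(18) + 1
hanoi_moves(18) = 2 * hanoi_moves(17) + 1
hanoi_moves(17) = 2 * hanoi_moves(16) + 1
hanoi_moves(16) = 2 * hanoi_moves(15) + 1
hanoi_moves(15) = 2 * hanoi_moves(14) + 1
hanoi_moves(14) = 2 * hanoi_moves(13) + 1
hanoi_moves(13) = 2 * hanoi_moves(12) + 1
hanoi_moves(12) = 2 * hanoi_moves(11) + 1
hanoi_moves(11) = 2 * hanoi_moves(10) + 1
hanoi_moves(10) = 2 * hanoi_moves(9) + 1
hanoi_moves(9) = 2 * hanoi_moves(8) + 1
hanoi_moves(8) = 2 * hanoi_moves(7) + 1
hanoi_moves(7) = 2 * hanoi_moves(6) + 1
hanoi_moves(6) = 2 * hanoi_moves(5) + 1
hanoi_moves(5) = 2 * hanoi_moves(4) + 1
hanoi_moves(4) = 2 * hanoi_moves(3) + 1
hanoi_moves(3) = 2 * hanoi_moves(2) + 1
hanoi_moves(2) = 2 * hanoi_moves(1) + 1
hanoi_moves(1) = 1  (base case)
hanoi_moves(2) = 2 * 1 + 1 = 3
hanoi_moves(3) = 2 * 3 + 1 = 7
hanoi_moves(4) = 2 * 7 + 1 = 15
hanoi_moves(5) = 2 * 15 + 1 = 31
hanoi_moves(6) = 2 * 31 + 1 = 63
hanoi_moves(7) = 2 * 63 + 1 = 127
hanoi_moves(8) = 2 * 127 + 1 = 255
hanoi_moves(9) = 2 * 255 + 1 = 511
hanoi_moves(10) = 2 * 511 + 1 = 1023
hanoi_moves(11) = 2 * 1023 + 1 = 2047
hanoi_moves(12) = 2 * 2047 + 1 = 4095
hanoi_moves(13) = 2 * 4095 + 1 = 8191
hanoi_moves(14) = 2 * 8191 + 1 = 16383
hanoi_moves(15) = 2 * 16383 + 1 = 32767
hanoi_moves(16) = 2 * 32767 + 1 = 65535
hanoi_moves(17) = 2 * 65535 + 1 = 131071
hanoi_moves(18) = 2 * 131071 + 1 = 262143
hanoi_moves(19) = 2 * 262143 + 1 = 524287
hanoi_moves(20) = 2 * 524287 + 1 = 1048575
hanoi_moves(21) = 2 * 1048575 + 1 = 2097151

2097151


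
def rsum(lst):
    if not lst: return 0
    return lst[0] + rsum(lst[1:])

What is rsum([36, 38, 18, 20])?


rsum([36, 38, 18, 20]) = 36 + rsum([38, 18, 20])
rsum([38, 18, 20]) = 38 + rsum([18, 20])
rsum([18, 20]) = 18 + rsum([20])
rsum([20]) = 20 + rsum([])
rsum([]) = 0  (base case)
Total: 36 + 38 + 18 + 20 + 0 = 112

112


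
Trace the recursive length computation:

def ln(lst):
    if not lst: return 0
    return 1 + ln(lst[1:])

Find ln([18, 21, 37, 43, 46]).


ln([18, 21, 37, 43, 46]) = 1 + ln([21, 37, 43, 46])
ln([21, 37, 43, 46]) = 1 + ln([37, 43, 46])
ln([37, 43, 46]) = 1 + ln([43, 46])
ln([43, 46]) = 1 + ln([46])
ln([46]) = 1 + ln([])
ln([]) = 0  (base case)
Unwinding: 1 + 1 + 1 + 1 + 1 + 0 = 5

5


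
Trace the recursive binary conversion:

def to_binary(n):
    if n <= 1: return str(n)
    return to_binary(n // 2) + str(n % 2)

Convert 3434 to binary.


to_binary(3434) = to_binary(1717) + '0'
to_binary(1717) = to_binary(858) + '1'
to_binary(858) = to_binary(429) + '0'
to_binary(429) = to_binary(214) + '1'
to_binary(214) = to_binary(107) + '0'
to_binary(107) = to_binary(53) + '1'
to_binary(53) = to_binary(26) + '1'
to_binary(26) = to_binary(13) + '0'
to_binary(13) = to_binary(6) + '1'
to_binary(6) = to_binary(3) + '0'
to_binary(3) = to_binary(1) + '1'
to_binary(1) = '1'  (base case)
Concatenating: '1' + '1' + '0' + '1' + '0' + '1' + '1' + '0' + '1' + '0' + '1' + '0' = '110101101010'

110101101010


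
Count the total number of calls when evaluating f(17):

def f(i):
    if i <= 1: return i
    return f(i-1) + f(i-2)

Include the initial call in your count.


Let C(n) = total calls for f(n)
C(0) = 1, C(1) = 1
C(2) = 1 + C(1) + C(0) = 1 + 1 + 1 = 3
C(3) = 1 + C(2) + C(1) = 1 + 3 + 1 = 5
C(4) = 1 + C(3) + C(2) = 1 + 5 + 3 = 9
C(5) = 1 + C(4) + C(3) = 1 + 9 + 5 = 15
C(6) = 1 + C(5) + C(4) = 1 + 15 + 9 = 25
C(7) = 1 + C(6) + C(5) = 1 + 25 + 15 = 41
C(8) = 1 + C(7) + C(6) = 1 + 41 + 25 = 67
C(9) = 1 + C(8) + C(7) = 1 + 67 + 41 = 109
C(10) = 1 + C(9) + C(8) = 1 + 109 + 67 = 177
C(11) = 1 + C(10) + C(9) = 1 + 177 + 109 = 287
C(12) = 1 + C(11) + C(10) = 1 + 287 + 177 = 465
C(13) = 1 + C(12) + C(11) = 1 + 465 + 287 = 753
C(14) = 1 + C(13) + C(12) = 1 + 753 + 465 = 1219
C(15) = 1 + C(14) + C(13) = 1 + 1219 + 753 = 1973
C(16) = 1 + C(15) + C(14) = 1 + 1973 + 1219 = 3193
C(17) = 1 + C(16) + C(15) = 1 + 3193 + 1973 = 5167

5167


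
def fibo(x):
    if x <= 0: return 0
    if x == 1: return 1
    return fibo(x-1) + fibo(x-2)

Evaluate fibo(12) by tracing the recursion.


Computing fibo(12) bottom-up:
fibo(0) = 0
fibo(1) = 1
fibo(2) = fibo(1) + fibo(0) = 1 + 0 = 1
fibo(3) = fibo(2) + fibo(1) = 1 + 1 = 2
fibo(4) = fibo(3) + fibo(2) = 2 + 1 = 3
fibo(5) = fibo(4) + fibo(3) = 3 + 2 = 5
fibo(6) = fibo(5) + fibo(4) = 5 + 3 = 8
fibo(7) = fibo(6) + fibo(5) = 8 + 5 = 13
fibo(8) = fibo(7) + fibo(6) = 13 + 8 = 21
fibo(9) = fibo(8) + fibo(7) = 21 + 13 = 34
fibo(10) = fibo(9) + fibo(8) = 34 + 21 = 55
fibo(11) = fibo(10) + fibo(9) = 55 + 34 = 89
fibo(12) = fibo(11) + fibo(10) = 89 + 55 = 144

144
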